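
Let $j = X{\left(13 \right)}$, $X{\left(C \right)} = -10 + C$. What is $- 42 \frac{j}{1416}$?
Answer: $- \frac{21}{236} \approx -0.088983$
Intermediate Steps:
$j = 3$ ($j = -10 + 13 = 3$)
$- 42 \frac{j}{1416} = - 42 \cdot \frac{3}{1416} = - 42 \cdot 3 \cdot \frac{1}{1416} = \left(-42\right) \frac{1}{472} = - \frac{21}{236}$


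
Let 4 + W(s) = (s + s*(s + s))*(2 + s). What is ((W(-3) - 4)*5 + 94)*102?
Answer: -2142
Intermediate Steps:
W(s) = -4 + (2 + s)*(s + 2*s²) (W(s) = -4 + (s + s*(s + s))*(2 + s) = -4 + (s + s*(2*s))*(2 + s) = -4 + (s + 2*s²)*(2 + s) = -4 + (2 + s)*(s + 2*s²))
((W(-3) - 4)*5 + 94)*102 = (((-4 + 2*(-3) + 2*(-3)³ + 5*(-3)²) - 4)*5 + 94)*102 = (((-4 - 6 + 2*(-27) + 5*9) - 4)*5 + 94)*102 = (((-4 - 6 - 54 + 45) - 4)*5 + 94)*102 = ((-19 - 4)*5 + 94)*102 = (-23*5 + 94)*102 = (-115 + 94)*102 = -21*102 = -2142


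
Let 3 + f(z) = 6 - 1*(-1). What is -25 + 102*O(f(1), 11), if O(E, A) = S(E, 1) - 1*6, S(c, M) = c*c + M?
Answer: 1097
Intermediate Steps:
S(c, M) = M + c² (S(c, M) = c² + M = M + c²)
f(z) = 4 (f(z) = -3 + (6 - 1*(-1)) = -3 + (6 + 1) = -3 + 7 = 4)
O(E, A) = -5 + E² (O(E, A) = (1 + E²) - 1*6 = (1 + E²) - 6 = -5 + E²)
-25 + 102*O(f(1), 11) = -25 + 102*(-5 + 4²) = -25 + 102*(-5 + 16) = -25 + 102*11 = -25 + 1122 = 1097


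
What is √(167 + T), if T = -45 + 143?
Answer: √265 ≈ 16.279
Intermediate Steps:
T = 98
√(167 + T) = √(167 + 98) = √265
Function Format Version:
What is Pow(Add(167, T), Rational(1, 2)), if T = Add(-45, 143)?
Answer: Pow(265, Rational(1, 2)) ≈ 16.279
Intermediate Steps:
T = 98
Pow(Add(167, T), Rational(1, 2)) = Pow(Add(167, 98), Rational(1, 2)) = Pow(265, Rational(1, 2))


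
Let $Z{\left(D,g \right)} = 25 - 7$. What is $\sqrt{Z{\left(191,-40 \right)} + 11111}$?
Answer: $\sqrt{11129} \approx 105.49$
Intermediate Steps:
$Z{\left(D,g \right)} = 18$ ($Z{\left(D,g \right)} = 25 - 7 = 18$)
$\sqrt{Z{\left(191,-40 \right)} + 11111} = \sqrt{18 + 11111} = \sqrt{11129}$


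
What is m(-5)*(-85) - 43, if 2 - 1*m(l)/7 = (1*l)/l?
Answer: -638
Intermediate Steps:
m(l) = 7 (m(l) = 14 - 7*1*l/l = 14 - 7*l/l = 14 - 7*1 = 14 - 7 = 7)
m(-5)*(-85) - 43 = 7*(-85) - 43 = -595 - 43 = -638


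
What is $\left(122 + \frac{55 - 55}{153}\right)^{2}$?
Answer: $14884$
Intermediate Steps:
$\left(122 + \frac{55 - 55}{153}\right)^{2} = \left(122 + \left(55 - 55\right) \frac{1}{153}\right)^{2} = \left(122 + 0 \cdot \frac{1}{153}\right)^{2} = \left(122 + 0\right)^{2} = 122^{2} = 14884$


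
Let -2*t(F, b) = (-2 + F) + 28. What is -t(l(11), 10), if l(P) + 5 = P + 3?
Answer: 35/2 ≈ 17.500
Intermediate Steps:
l(P) = -2 + P (l(P) = -5 + (P + 3) = -5 + (3 + P) = -2 + P)
t(F, b) = -13 - F/2 (t(F, b) = -((-2 + F) + 28)/2 = -(26 + F)/2 = -13 - F/2)
-t(l(11), 10) = -(-13 - (-2 + 11)/2) = -(-13 - ½*9) = -(-13 - 9/2) = -1*(-35/2) = 35/2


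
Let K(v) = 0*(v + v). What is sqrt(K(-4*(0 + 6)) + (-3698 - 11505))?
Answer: I*sqrt(15203) ≈ 123.3*I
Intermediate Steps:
K(v) = 0 (K(v) = 0*(2*v) = 0)
sqrt(K(-4*(0 + 6)) + (-3698 - 11505)) = sqrt(0 + (-3698 - 11505)) = sqrt(0 - 15203) = sqrt(-15203) = I*sqrt(15203)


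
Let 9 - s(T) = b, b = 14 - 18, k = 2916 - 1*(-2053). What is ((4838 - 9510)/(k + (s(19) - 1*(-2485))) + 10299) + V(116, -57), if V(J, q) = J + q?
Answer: 77338514/7467 ≈ 10357.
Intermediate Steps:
k = 4969 (k = 2916 + 2053 = 4969)
b = -4
s(T) = 13 (s(T) = 9 - 1*(-4) = 9 + 4 = 13)
((4838 - 9510)/(k + (s(19) - 1*(-2485))) + 10299) + V(116, -57) = ((4838 - 9510)/(4969 + (13 - 1*(-2485))) + 10299) + (116 - 57) = (-4672/(4969 + (13 + 2485)) + 10299) + 59 = (-4672/(4969 + 2498) + 10299) + 59 = (-4672/7467 + 10299) + 59 = 76897961/7467 + 59 = 77338514/7467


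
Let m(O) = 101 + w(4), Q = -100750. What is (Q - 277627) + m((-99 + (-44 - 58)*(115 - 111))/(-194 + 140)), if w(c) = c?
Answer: -378272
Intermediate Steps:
m(O) = 105 (m(O) = 101 + 4 = 105)
(Q - 277627) + m((-99 + (-44 - 58)*(115 - 111))/(-194 + 140)) = (-100750 - 277627) + 105 = -378377 + 105 = -378272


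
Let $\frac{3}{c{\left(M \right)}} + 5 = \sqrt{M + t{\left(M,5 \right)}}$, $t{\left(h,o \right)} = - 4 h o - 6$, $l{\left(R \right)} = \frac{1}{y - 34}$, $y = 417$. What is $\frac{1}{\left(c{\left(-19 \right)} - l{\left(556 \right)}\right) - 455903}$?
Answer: $- \frac{7356354377055}{3353783714389479433} - \frac{146689 \sqrt{355}}{3353783714389479433} \approx -2.1935 \cdot 10^{-6}$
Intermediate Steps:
$l{\left(R \right)} = \frac{1}{383}$ ($l{\left(R \right)} = \frac{1}{417 - 34} = \frac{1}{383}$)
$t{\left(h,o \right)} = -6 - 4 h o$ ($t{\left(h,o \right)} = - 4 h o - 6 = -6 - 4 h o$)
$c{\left(M \right)} = \frac{3}{-5 + \sqrt{-6 - 19 M}}$ ($c{\left(M \right)} = \frac{3}{-5 + \sqrt{M - \left(6 + 4 M 5\right)}} = \frac{3}{-5 + \sqrt{M - \left(6 + 20 M\right)}} = \frac{3}{-5 + \sqrt{-6 - 19 M}}$)
$\frac{1}{\left(c{\left(-19 \right)} - l{\left(556 \right)}\right) - 455903} = \frac{1}{\left(\frac{3}{-5 + \sqrt{-6 - -361}} - \frac{1}{383}\right) - 455903} = \frac{1}{\left(\frac{3}{-5 + \sqrt{-6 + 361}} - \frac{1}{383}\right) - 455903} = \frac{1}{\left(\frac{3}{-5 + \sqrt{355}} - \frac{1}{383}\right) - 455903} = \frac{1}{\left(- \frac{1}{383} + \frac{3}{-5 + \sqrt{355}}\right) - 455903} = \frac{1}{- \frac{174610850}{383} + \frac{3}{-5 + \sqrt{355}}}$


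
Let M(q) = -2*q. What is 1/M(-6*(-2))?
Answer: -1/24 ≈ -0.041667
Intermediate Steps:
1/M(-6*(-2)) = 1/(-(-12)*(-2)) = 1/(-2*12) = 1/(-24) = -1/24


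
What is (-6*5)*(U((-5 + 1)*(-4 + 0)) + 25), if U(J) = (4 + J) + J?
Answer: -1830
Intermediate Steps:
U(J) = 4 + 2*J
(-6*5)*(U((-5 + 1)*(-4 + 0)) + 25) = (-6*5)*((4 + 2*((-5 + 1)*(-4 + 0))) + 25) = -30*((4 + 2*(-4*(-4))) + 25) = -30*((4 + 2*16) + 25) = -30*((4 + 32) + 25) = -30*(36 + 25) = -30*61 = -1830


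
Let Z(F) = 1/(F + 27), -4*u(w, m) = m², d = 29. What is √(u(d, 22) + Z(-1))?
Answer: I*√81770/26 ≈ 10.998*I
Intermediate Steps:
u(w, m) = -m²/4
Z(F) = 1/(27 + F)
√(u(d, 22) + Z(-1)) = √(-¼*22² + 1/(27 - 1)) = √(-¼*484 + 1/26) = √(-121 + 1/26) = √(-3145/26) = I*√81770/26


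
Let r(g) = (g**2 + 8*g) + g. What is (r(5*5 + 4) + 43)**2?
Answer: 1311025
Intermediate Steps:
r(g) = g**2 + 9*g
(r(5*5 + 4) + 43)**2 = ((5*5 + 4)*(9 + (5*5 + 4)) + 43)**2 = ((25 + 4)*(9 + (25 + 4)) + 43)**2 = (29*(9 + 29) + 43)**2 = (29*38 + 43)**2 = (1102 + 43)**2 = 1145**2 = 1311025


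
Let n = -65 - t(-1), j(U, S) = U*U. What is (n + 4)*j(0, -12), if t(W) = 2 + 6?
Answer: 0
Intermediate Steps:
t(W) = 8
j(U, S) = U²
n = -73 (n = -65 - 1*8 = -65 - 8 = -73)
(n + 4)*j(0, -12) = (-73 + 4)*0² = -69*0 = 0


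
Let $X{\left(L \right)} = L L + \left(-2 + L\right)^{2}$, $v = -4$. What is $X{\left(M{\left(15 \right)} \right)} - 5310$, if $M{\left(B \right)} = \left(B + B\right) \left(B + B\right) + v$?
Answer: $1596742$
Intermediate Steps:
$M{\left(B \right)} = -4 + 4 B^{2}$ ($M{\left(B \right)} = \left(B + B\right) \left(B + B\right) - 4 = 2 B 2 B - 4 = 4 B^{2} - 4 = -4 + 4 B^{2}$)
$X{\left(L \right)} = L^{2} + \left(-2 + L\right)^{2}$
$X{\left(M{\left(15 \right)} \right)} - 5310 = \left(\left(-4 + 4 \cdot 15^{2}\right)^{2} + \left(-2 - \left(4 - 4 \cdot 15^{2}\right)\right)^{2}\right) - 5310 = \left(\left(-4 + 4 \cdot 225\right)^{2} + \left(-2 + \left(-4 + 4 \cdot 225\right)\right)^{2}\right) - 5310 = \left(\left(-4 + 900\right)^{2} + \left(-2 + \left(-4 + 900\right)\right)^{2}\right) - 5310 = \left(896^{2} + \left(-2 + 896\right)^{2}\right) - 5310 = \left(802816 + 894^{2}\right) - 5310 = \left(802816 + 799236\right) - 5310 = 1602052 - 5310 = 1596742$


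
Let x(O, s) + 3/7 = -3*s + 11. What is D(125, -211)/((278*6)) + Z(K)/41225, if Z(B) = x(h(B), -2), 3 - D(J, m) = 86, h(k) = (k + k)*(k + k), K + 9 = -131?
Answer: -23758237/481343100 ≈ -0.049358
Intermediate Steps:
K = -140 (K = -9 - 131 = -140)
h(k) = 4*k**2 (h(k) = (2*k)*(2*k) = 4*k**2)
D(J, m) = -83 (D(J, m) = 3 - 1*86 = 3 - 86 = -83)
x(O, s) = 74/7 - 3*s (x(O, s) = -3/7 + (-3*s + 11) = -3/7 + (11 - 3*s) = 74/7 - 3*s)
Z(B) = 116/7 (Z(B) = 74/7 - 3*(-2) = 74/7 + 6 = 116/7)
D(125, -211)/((278*6)) + Z(K)/41225 = -83/(278*6) + (116/7)/41225 = -83/1668 + (116/7)*(1/41225) = -83*1/1668 + 116/288575 = -83/1668 + 116/288575 = -23758237/481343100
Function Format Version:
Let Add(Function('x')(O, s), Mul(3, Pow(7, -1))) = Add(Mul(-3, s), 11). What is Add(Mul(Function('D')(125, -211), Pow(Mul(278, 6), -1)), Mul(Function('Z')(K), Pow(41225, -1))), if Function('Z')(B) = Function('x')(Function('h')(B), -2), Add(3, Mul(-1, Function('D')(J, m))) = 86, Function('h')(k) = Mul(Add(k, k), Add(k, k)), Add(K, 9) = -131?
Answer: Rational(-23758237, 481343100) ≈ -0.049358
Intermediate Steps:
K = -140 (K = Add(-9, -131) = -140)
Function('h')(k) = Mul(4, Pow(k, 2)) (Function('h')(k) = Mul(Mul(2, k), Mul(2, k)) = Mul(4, Pow(k, 2)))
Function('D')(J, m) = -83 (Function('D')(J, m) = Add(3, Mul(-1, 86)) = Add(3, -86) = -83)
Function('x')(O, s) = Add(Rational(74, 7), Mul(-3, s)) (Function('x')(O, s) = Add(Rational(-3, 7), Add(Mul(-3, s), 11)) = Add(Rational(-3, 7), Add(11, Mul(-3, s))) = Add(Rational(74, 7), Mul(-3, s)))
Function('Z')(B) = Rational(116, 7) (Function('Z')(B) = Add(Rational(74, 7), Mul(-3, -2)) = Add(Rational(74, 7), 6) = Rational(116, 7))
Add(Mul(Function('D')(125, -211), Pow(Mul(278, 6), -1)), Mul(Function('Z')(K), Pow(41225, -1))) = Add(Mul(-83, Pow(Mul(278, 6), -1)), Mul(Rational(116, 7), Pow(41225, -1))) = Add(Mul(-83, Pow(1668, -1)), Mul(Rational(116, 7), Rational(1, 41225))) = Add(Mul(-83, Rational(1, 1668)), Rational(116, 288575)) = Add(Rational(-83, 1668), Rational(116, 288575)) = Rational(-23758237, 481343100)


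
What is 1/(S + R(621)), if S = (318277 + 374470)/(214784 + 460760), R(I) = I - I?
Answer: 675544/692747 ≈ 0.97517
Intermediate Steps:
R(I) = 0
S = 692747/675544 ≈ 1.0255
1/(S + R(621)) = 1/(692747/675544 + 0) = 1/(692747/675544) = 675544/692747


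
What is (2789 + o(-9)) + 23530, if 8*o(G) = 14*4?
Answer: 26326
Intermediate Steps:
o(G) = 7 (o(G) = (14*4)/8 = (⅛)*56 = 7)
(2789 + o(-9)) + 23530 = (2789 + 7) + 23530 = 2796 + 23530 = 26326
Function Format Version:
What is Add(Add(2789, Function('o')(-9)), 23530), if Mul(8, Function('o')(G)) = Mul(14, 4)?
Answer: 26326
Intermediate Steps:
Function('o')(G) = 7 (Function('o')(G) = Mul(Rational(1, 8), Mul(14, 4)) = Mul(Rational(1, 8), 56) = 7)
Add(Add(2789, Function('o')(-9)), 23530) = Add(Add(2789, 7), 23530) = Add(2796, 23530) = 26326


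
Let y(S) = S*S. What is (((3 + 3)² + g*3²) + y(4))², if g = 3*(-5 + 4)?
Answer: 625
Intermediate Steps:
y(S) = S²
g = -3 (g = 3*(-1) = -3)
(((3 + 3)² + g*3²) + y(4))² = (((3 + 3)² - 3*3²) + 4²)² = ((6² - 3*9) + 16)² = ((36 - 27) + 16)² = (9 + 16)² = 25² = 625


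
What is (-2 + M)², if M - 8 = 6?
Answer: 144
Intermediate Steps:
M = 14 (M = 8 + 6 = 14)
(-2 + M)² = (-2 + 14)² = 12² = 144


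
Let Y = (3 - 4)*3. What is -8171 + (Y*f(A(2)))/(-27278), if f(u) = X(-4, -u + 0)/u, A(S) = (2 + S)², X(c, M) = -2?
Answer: -1783108307/218224 ≈ -8171.0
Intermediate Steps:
Y = -3 (Y = -1*3 = -3)
f(u) = -2/u
-8171 + (Y*f(A(2)))/(-27278) = -8171 - (-6)/((2 + 2)²)/(-27278) = -8171 - (-6)/(4²)*(-1/27278) = -8171 - (-6)/16*(-1/27278) = -8171 - 3*(-⅛)*(-1/27278) = -8171 + (3/8)*(-1/27278) = -8171 - 3/218224 = -1783108307/218224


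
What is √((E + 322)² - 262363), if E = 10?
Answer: I*√152139 ≈ 390.05*I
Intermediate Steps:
√((E + 322)² - 262363) = √((10 + 322)² - 262363) = √(332² - 262363) = √(110224 - 262363) = √(-152139) = I*√152139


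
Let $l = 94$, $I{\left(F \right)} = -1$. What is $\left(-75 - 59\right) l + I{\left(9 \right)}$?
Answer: $-12597$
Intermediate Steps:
$\left(-75 - 59\right) l + I{\left(9 \right)} = \left(-75 - 59\right) 94 - 1 = \left(-134\right) 94 - 1 = -12596 - 1 = -12597$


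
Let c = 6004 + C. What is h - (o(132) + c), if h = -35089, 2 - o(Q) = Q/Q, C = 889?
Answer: -41983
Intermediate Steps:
o(Q) = 1 (o(Q) = 2 - Q/Q = 2 - 1*1 = 2 - 1 = 1)
c = 6893 (c = 6004 + 889 = 6893)
h - (o(132) + c) = -35089 - (1 + 6893) = -35089 - 1*6894 = -35089 - 6894 = -41983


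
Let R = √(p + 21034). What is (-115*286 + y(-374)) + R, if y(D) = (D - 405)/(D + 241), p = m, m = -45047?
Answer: -230189/7 + I*√24013 ≈ -32884.0 + 154.96*I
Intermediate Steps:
p = -45047
y(D) = (-405 + D)/(241 + D)
R = I*√24013 (R = √(-45047 + 21034) = √(-24013) = I*√24013 ≈ 154.96*I)
(-115*286 + y(-374)) + R = (-115*286 + (-405 - 374)/(241 - 374)) + I*√24013 = (-32890 - 779/(-133)) + I*√24013 = (-32890 - 1/133*(-779)) + I*√24013 = (-32890 + 41/7) + I*√24013 = -230189/7 + I*√24013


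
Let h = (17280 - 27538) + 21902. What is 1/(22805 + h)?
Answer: 1/34449 ≈ 2.9028e-5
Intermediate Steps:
h = 11644 (h = -10258 + 21902 = 11644)
1/(22805 + h) = 1/(22805 + 11644) = 1/34449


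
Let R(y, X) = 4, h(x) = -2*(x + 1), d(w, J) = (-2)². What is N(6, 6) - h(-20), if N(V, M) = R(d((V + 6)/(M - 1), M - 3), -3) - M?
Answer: -40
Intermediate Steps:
d(w, J) = 4
h(x) = -2 - 2*x (h(x) = -2*(1 + x) = -2 - 2*x)
N(V, M) = 4 - M
N(6, 6) - h(-20) = (4 - 1*6) - (-2 - 2*(-20)) = (4 - 6) - (-2 + 40) = -2 - 1*38 = -2 - 38 = -40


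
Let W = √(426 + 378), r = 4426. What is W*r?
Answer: 8852*√201 ≈ 1.2550e+5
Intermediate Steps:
W = 2*√201 (W = √804 = 2*√201 ≈ 28.355)
W*r = (2*√201)*4426 = 8852*√201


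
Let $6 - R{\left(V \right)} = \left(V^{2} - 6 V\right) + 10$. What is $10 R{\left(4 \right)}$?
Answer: $40$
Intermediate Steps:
$R{\left(V \right)} = -4 - V^{2} + 6 V$ ($R{\left(V \right)} = 6 - \left(\left(V^{2} - 6 V\right) + 10\right) = 6 - \left(10 + V^{2} - 6 V\right) = -4 - V^{2} + 6 V$)
$10 R{\left(4 \right)} = 10 \left(-4 - 4^{2} + 6 \cdot 4\right) = 10 \left(-4 - 16 + 24\right) = 10 \cdot 4 = 40$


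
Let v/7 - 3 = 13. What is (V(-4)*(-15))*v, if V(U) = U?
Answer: 6720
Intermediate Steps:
v = 112 (v = 21 + 7*13 = 21 + 91 = 112)
(V(-4)*(-15))*v = -4*(-15)*112 = 60*112 = 6720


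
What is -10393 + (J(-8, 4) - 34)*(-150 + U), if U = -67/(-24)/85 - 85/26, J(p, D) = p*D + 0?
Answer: -1234941/4420 ≈ -279.40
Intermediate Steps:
J(p, D) = D*p (J(p, D) = D*p + 0 = D*p)
U = -85829/26520 (U = -67*(-1/24)*(1/85) - 85*1/26 = (67/24)*(1/85) - 85/26 = 67/2040 - 85/26 = -85829/26520 ≈ -3.2364)
-10393 + (J(-8, 4) - 34)*(-150 + U) = -10393 + (4*(-8) - 34)*(-150 - 85829/26520) = -10393 + (-32 - 34)*(-4063829/26520) = -10393 - 66*(-4063829/26520) = -10393 + 44702119/4420 = -1234941/4420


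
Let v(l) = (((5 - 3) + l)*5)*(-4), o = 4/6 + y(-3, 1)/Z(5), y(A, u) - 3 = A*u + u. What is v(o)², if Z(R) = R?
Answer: 29584/9 ≈ 3287.1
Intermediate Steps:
y(A, u) = 3 + u + A*u (y(A, u) = 3 + (A*u + u) = 3 + (u + A*u) = 3 + u + A*u)
o = 13/15 (o = 4/6 + (3 + 1 - 3*1)/5 = 4*(⅙) + (3 + 1 - 3)*(⅕) = ⅔ + 1*(⅕) = ⅔ + ⅕ = 13/15 ≈ 0.86667)
v(l) = -40 - 20*l (v(l) = ((2 + l)*5)*(-4) = (10 + 5*l)*(-4) = -40 - 20*l)
v(o)² = (-40 - 20*13/15)² = (-40 - 52/3)² = (-172/3)² = 29584/9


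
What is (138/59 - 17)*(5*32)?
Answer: -138400/59 ≈ -2345.8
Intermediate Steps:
(138/59 - 17)*(5*32) = (138*(1/59) - 17)*160 = (138/59 - 17)*160 = -865/59*160 = -138400/59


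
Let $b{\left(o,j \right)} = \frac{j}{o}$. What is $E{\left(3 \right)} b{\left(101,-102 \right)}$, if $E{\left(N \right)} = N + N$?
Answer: $- \frac{612}{101} \approx -6.0594$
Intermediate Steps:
$E{\left(N \right)} = 2 N$
$E{\left(3 \right)} b{\left(101,-102 \right)} = 2 \cdot 3 \left(- \frac{102}{101}\right) = 6 \left(\left(-102\right) \frac{1}{101}\right) = 6 \left(- \frac{102}{101}\right) = - \frac{612}{101}$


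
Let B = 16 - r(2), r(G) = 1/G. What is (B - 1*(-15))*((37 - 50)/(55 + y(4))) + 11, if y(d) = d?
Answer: 505/118 ≈ 4.2797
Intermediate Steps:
B = 31/2 (B = 16 - 1/2 = 16 - 1*½ = 16 - ½ = 31/2 ≈ 15.500)
(B - 1*(-15))*((37 - 50)/(55 + y(4))) + 11 = (31/2 - 1*(-15))*((37 - 50)/(55 + 4)) + 11 = (31/2 + 15)*(-13/59) + 11 = 61*(-13*1/59)/2 + 11 = (61/2)*(-13/59) + 11 = -793/118 + 11 = 505/118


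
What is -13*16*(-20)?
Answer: 4160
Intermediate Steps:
-13*16*(-20) = -208*(-20) = 4160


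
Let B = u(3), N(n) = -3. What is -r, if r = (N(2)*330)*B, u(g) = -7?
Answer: -6930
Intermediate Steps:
B = -7
r = 6930 (r = -3*330*(-7) = -990*(-7) = 6930)
-r = -1*6930 = -6930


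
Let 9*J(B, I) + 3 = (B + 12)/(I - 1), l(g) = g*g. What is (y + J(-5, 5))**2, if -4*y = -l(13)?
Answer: 143641/81 ≈ 1773.3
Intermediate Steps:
l(g) = g**2
J(B, I) = -1/3 + (12 + B)/(9*(-1 + I)) (J(B, I) = -1/3 + ((B + 12)/(I - 1))/9 = -1/3 + ((12 + B)/(-1 + I))/9 = -1/3 + (12 + B)/(9*(-1 + I)))
y = 169/4 (y = -(-1)*13**2/4 = -(-1)*169/4 = -1/4*(-169) = 169/4 ≈ 42.250)
(y + J(-5, 5))**2 = (169/4 + (15 - 5 - 3*5)/(9*(-1 + 5)))**2 = (169/4 + (1/9)*(15 - 5 - 15)/4)**2 = (169/4 + (1/9)*(1/4)*(-5))**2 = (169/4 - 5/36)**2 = (379/9)**2 = 143641/81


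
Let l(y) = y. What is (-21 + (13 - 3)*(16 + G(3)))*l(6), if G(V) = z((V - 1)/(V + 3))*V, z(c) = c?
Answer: 894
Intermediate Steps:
G(V) = V*(-1 + V)/(3 + V) (G(V) = ((V - 1)/(V + 3))*V = ((-1 + V)/(3 + V))*V = V*(-1 + V)/(3 + V))
(-21 + (13 - 3)*(16 + G(3)))*l(6) = (-21 + (13 - 3)*(16 + 3*(-1 + 3)/(3 + 3)))*6 = (-21 + 10*(16 + 3*2/6))*6 = (-21 + 10*(16 + 3*(⅙)*2))*6 = (-21 + 10*(16 + 1))*6 = (-21 + 10*17)*6 = (-21 + 170)*6 = 149*6 = 894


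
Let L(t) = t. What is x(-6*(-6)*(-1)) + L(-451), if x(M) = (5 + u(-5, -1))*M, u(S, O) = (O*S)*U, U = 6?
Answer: -1711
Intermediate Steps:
u(S, O) = 6*O*S (u(S, O) = (O*S)*6 = 6*O*S)
x(M) = 35*M (x(M) = (5 + 6*(-1)*(-5))*M = (5 + 30)*M = 35*M)
x(-6*(-6)*(-1)) + L(-451) = 35*(-6*(-6)*(-1)) - 451 = 35*(36*(-1)) - 451 = 35*(-36) - 451 = -1260 - 451 = -1711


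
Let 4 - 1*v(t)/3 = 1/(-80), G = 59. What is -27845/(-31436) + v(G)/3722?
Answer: 2080350017/2340095840 ≈ 0.88900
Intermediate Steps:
v(t) = 963/80 (v(t) = 12 - 3/(-80) = 12 - 3*(-1/80) = 12 + 3/80 = 963/80)
-27845/(-31436) + v(G)/3722 = -27845/(-31436) + (963/80)/3722 = -27845*(-1/31436) + (963/80)*(1/3722) = 27845/31436 + 963/297760 = 2080350017/2340095840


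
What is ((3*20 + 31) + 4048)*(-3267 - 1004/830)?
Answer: -5613754673/415 ≈ -1.3527e+7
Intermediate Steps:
((3*20 + 31) + 4048)*(-3267 - 1004/830) = ((60 + 31) + 4048)*(-3267 - 1004*1/830) = (91 + 4048)*(-3267 - 502/415) = 4139*(-1356307/415) = -5613754673/415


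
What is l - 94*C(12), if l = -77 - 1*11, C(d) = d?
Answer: -1216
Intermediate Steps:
l = -88 (l = -77 - 11 = -88)
l - 94*C(12) = -88 - 94*12 = -88 - 1128 = -1216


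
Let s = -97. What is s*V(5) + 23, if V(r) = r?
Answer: -462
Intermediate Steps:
s*V(5) + 23 = -97*5 + 23 = -485 + 23 = -462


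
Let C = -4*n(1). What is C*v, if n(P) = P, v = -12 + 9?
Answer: 12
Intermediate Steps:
v = -3
C = -4 (C = -4*1 = -4)
C*v = -4*(-3) = 12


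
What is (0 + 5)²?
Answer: 25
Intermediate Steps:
(0 + 5)² = 5² = 25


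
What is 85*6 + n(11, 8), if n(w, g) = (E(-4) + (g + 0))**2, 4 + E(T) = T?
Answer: 510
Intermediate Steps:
E(T) = -4 + T
n(w, g) = (-8 + g)**2 (n(w, g) = ((-4 - 4) + (g + 0))**2 = (-8 + g)**2)
85*6 + n(11, 8) = 85*6 + (-8 + 8)**2 = 510 + 0**2 = 510 + 0 = 510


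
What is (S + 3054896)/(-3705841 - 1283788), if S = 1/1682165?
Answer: -5138839129841/8393379266785 ≈ -0.61225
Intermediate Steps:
S = 1/1682165 ≈ 5.9447e-7
(S + 3054896)/(-3705841 - 1283788) = (1/1682165 + 3054896)/(-3705841 - 1283788) = (5138839129841/1682165)/(-4989629) = (5138839129841/1682165)*(-1/4989629) = -5138839129841/8393379266785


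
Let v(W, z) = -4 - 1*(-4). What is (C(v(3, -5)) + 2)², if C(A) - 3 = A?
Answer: 25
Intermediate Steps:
v(W, z) = 0 (v(W, z) = -4 + 4 = 0)
C(A) = 3 + A
(C(v(3, -5)) + 2)² = ((3 + 0) + 2)² = (3 + 2)² = 5² = 25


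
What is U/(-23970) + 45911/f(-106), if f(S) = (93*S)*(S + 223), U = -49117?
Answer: 149328961/74318985 ≈ 2.0093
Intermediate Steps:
f(S) = 93*S*(223 + S) (f(S) = (93*S)*(223 + S) = 93*S*(223 + S))
U/(-23970) + 45911/f(-106) = -49117/(-23970) + 45911/((93*(-106)*(223 - 106))) = -49117*(-1/23970) + 45911/((93*(-106)*117)) = 49117/23970 + 45911/(-1153386) = 49117/23970 + 45911*(-1/1153386) = 49117/23970 - 1481/37206 = 149328961/74318985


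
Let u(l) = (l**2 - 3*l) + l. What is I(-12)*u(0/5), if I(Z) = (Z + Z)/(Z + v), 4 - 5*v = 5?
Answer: 0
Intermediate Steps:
v = -1/5 (v = 4/5 - 1/5*5 = 4/5 - 1 = -1/5 ≈ -0.20000)
u(l) = l**2 - 2*l
I(Z) = 2*Z/(-1/5 + Z) (I(Z) = (Z + Z)/(Z - 1/5) = (2*Z)/(-1/5 + Z) = 2*Z/(-1/5 + Z))
I(-12)*u(0/5) = (10*(-12)/(-1 + 5*(-12)))*((0/5)*(-2 + 0/5)) = (10*(-12)/(-1 - 60))*((0*(1/5))*(-2 + 0*(1/5))) = (10*(-12)/(-61))*(0*(-2 + 0)) = (10*(-12)*(-1/61))*(0*(-2)) = (120/61)*0 = 0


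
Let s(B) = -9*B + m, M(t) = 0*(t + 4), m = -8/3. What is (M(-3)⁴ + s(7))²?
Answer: 38809/9 ≈ 4312.1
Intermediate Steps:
m = -8/3 (m = -8*⅓ = -8/3 ≈ -2.6667)
M(t) = 0 (M(t) = 0*(4 + t) = 0)
s(B) = -8/3 - 9*B (s(B) = -9*B - 8/3 = -8/3 - 9*B)
(M(-3)⁴ + s(7))² = (0⁴ + (-8/3 - 9*7))² = (0 + (-8/3 - 63))² = (0 - 197/3)² = (-197/3)² = 38809/9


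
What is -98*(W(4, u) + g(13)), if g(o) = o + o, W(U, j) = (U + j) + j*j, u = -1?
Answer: -2940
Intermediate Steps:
W(U, j) = U + j + j**2 (W(U, j) = (U + j) + j**2 = U + j + j**2)
g(o) = 2*o
-98*(W(4, u) + g(13)) = -98*((4 - 1 + (-1)**2) + 2*13) = -98*((4 - 1 + 1) + 26) = -98*(4 + 26) = -98*30 = -2940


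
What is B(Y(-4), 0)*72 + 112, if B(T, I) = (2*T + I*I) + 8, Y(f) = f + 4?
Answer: 688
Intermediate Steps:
Y(f) = 4 + f
B(T, I) = 8 + I² + 2*T (B(T, I) = (2*T + I²) + 8 = (I² + 2*T) + 8 = 8 + I² + 2*T)
B(Y(-4), 0)*72 + 112 = (8 + 0² + 2*(4 - 4))*72 + 112 = (8 + 0 + 2*0)*72 + 112 = (8 + 0 + 0)*72 + 112 = 8*72 + 112 = 576 + 112 = 688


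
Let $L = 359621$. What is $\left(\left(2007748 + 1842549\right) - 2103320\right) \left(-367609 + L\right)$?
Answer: $-13954852276$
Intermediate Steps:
$\left(\left(2007748 + 1842549\right) - 2103320\right) \left(-367609 + L\right) = \left(\left(2007748 + 1842549\right) - 2103320\right) \left(-367609 + 359621\right) = \left(3850297 - 2103320\right) \left(-7988\right) = 1746977 \left(-7988\right) = -13954852276$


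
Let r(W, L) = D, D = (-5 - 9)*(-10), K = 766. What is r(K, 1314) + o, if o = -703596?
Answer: -703456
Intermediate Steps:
D = 140 (D = -14*(-10) = 140)
r(W, L) = 140
r(K, 1314) + o = 140 - 703596 = -703456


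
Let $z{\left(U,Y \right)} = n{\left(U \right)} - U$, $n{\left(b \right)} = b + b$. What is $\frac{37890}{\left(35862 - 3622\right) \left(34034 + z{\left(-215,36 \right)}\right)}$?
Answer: $\frac{1263}{36344152} \approx 3.4751 \cdot 10^{-5}$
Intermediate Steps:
$n{\left(b \right)} = 2 b$
$z{\left(U,Y \right)} = U$ ($z{\left(U,Y \right)} = 2 U - U = U$)
$\frac{37890}{\left(35862 - 3622\right) \left(34034 + z{\left(-215,36 \right)}\right)} = \frac{37890}{\left(35862 - 3622\right) \left(34034 - 215\right)} = \frac{37890}{32240 \cdot 33819} = \frac{37890}{1090324560} = 37890 \cdot \frac{1}{1090324560} = \frac{1263}{36344152}$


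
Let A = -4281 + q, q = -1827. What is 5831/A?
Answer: -5831/6108 ≈ -0.95465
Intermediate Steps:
A = -6108 (A = -4281 - 1827 = -6108)
5831/A = 5831/(-6108) = 5831*(-1/6108) = -5831/6108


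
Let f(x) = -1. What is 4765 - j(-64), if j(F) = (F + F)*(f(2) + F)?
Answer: -3555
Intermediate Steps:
j(F) = 2*F*(-1 + F) (j(F) = (F + F)*(-1 + F) = (2*F)*(-1 + F) = 2*F*(-1 + F))
4765 - j(-64) = 4765 - 2*(-64)*(-1 - 64) = 4765 - 2*(-64)*(-65) = 4765 - 1*8320 = 4765 - 8320 = -3555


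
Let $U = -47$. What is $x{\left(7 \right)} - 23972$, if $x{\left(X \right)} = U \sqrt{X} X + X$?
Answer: $-23965 - 329 \sqrt{7} \approx -24835.0$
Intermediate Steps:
$x{\left(X \right)} = X - 47 X^{\frac{3}{2}}$ ($x{\left(X \right)} = - 47 \sqrt{X} X + X = - 47 X^{\frac{3}{2}} + X = X - 47 X^{\frac{3}{2}}$)
$x{\left(7 \right)} - 23972 = \left(7 - 47 \cdot 7^{\frac{3}{2}}\right) - 23972 = \left(7 - 47 \cdot 7 \sqrt{7}\right) - 23972 = \left(7 - 329 \sqrt{7}\right) - 23972 = -23965 - 329 \sqrt{7}$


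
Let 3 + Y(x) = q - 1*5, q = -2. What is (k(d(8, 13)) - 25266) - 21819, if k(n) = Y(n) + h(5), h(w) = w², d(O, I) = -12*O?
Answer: -47070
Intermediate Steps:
Y(x) = -10 (Y(x) = -3 + (-2 - 1*5) = -3 + (-2 - 5) = -3 - 7 = -10)
k(n) = 15 (k(n) = -10 + 5² = -10 + 25 = 15)
(k(d(8, 13)) - 25266) - 21819 = (15 - 25266) - 21819 = -25251 - 21819 = -47070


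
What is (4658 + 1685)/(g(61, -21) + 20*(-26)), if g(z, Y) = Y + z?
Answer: -6343/480 ≈ -13.215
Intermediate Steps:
(4658 + 1685)/(g(61, -21) + 20*(-26)) = (4658 + 1685)/((-21 + 61) + 20*(-26)) = 6343/(40 - 520) = 6343/(-480) = 6343*(-1/480) = -6343/480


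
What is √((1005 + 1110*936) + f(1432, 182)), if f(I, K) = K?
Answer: √1040147 ≈ 1019.9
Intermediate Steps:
√((1005 + 1110*936) + f(1432, 182)) = √((1005 + 1110*936) + 182) = √((1005 + 1038960) + 182) = √(1039965 + 182) = √1040147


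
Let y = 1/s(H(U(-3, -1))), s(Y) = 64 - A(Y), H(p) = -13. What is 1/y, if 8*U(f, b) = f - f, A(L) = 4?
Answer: 60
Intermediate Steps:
U(f, b) = 0 (U(f, b) = (f - f)/8 = (⅛)*0 = 0)
s(Y) = 60 (s(Y) = 64 - 1*4 = 64 - 4 = 60)
y = 1/60 ≈ 0.016667
1/y = 1/(1/60) = 60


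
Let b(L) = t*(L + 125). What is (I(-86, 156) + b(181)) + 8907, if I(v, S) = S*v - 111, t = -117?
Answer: -40422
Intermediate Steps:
I(v, S) = -111 + S*v
b(L) = -14625 - 117*L (b(L) = -117*(L + 125) = -117*(125 + L) = -14625 - 117*L)
(I(-86, 156) + b(181)) + 8907 = ((-111 + 156*(-86)) + (-14625 - 117*181)) + 8907 = ((-111 - 13416) + (-14625 - 21177)) + 8907 = (-13527 - 35802) + 8907 = -49329 + 8907 = -40422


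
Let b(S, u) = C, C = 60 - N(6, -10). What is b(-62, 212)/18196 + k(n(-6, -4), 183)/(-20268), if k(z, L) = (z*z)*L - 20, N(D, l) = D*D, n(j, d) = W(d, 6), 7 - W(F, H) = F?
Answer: -100515919/92199132 ≈ -1.0902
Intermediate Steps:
W(F, H) = 7 - F
n(j, d) = 7 - d
N(D, l) = D²
k(z, L) = -20 + L*z² (k(z, L) = z²*L - 20 = L*z² - 20 = -20 + L*z²)
C = 24 (C = 60 - 1*6² = 60 - 1*36 = 60 - 36 = 24)
b(S, u) = 24
b(-62, 212)/18196 + k(n(-6, -4), 183)/(-20268) = 24/18196 + (-20 + 183*(7 - 1*(-4))²)/(-20268) = 24*(1/18196) + (-20 + 183*(7 + 4)²)*(-1/20268) = 6/4549 + (-20 + 183*11²)*(-1/20268) = 6/4549 + (-20 + 183*121)*(-1/20268) = 6/4549 + (-20 + 22143)*(-1/20268) = 6/4549 + 22123*(-1/20268) = 6/4549 - 22123/20268 = -100515919/92199132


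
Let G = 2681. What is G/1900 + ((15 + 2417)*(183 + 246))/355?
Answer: 396654991/134900 ≈ 2940.4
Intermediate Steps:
G/1900 + ((15 + 2417)*(183 + 246))/355 = 2681/1900 + ((15 + 2417)*(183 + 246))/355 = 2681*(1/1900) + (2432*429)*(1/355) = 2681/1900 + 1043328*(1/355) = 2681/1900 + 1043328/355 = 396654991/134900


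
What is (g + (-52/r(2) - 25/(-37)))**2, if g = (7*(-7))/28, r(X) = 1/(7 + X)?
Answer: 4819552929/21904 ≈ 2.2003e+5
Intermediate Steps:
g = -7/4 (g = -49*1/28 = -7/4 ≈ -1.7500)
(g + (-52/r(2) - 25/(-37)))**2 = (-7/4 + (-52/(1/(7 + 2)) - 25/(-37)))**2 = (-7/4 + (-52/(1/9) - 25*(-1/37)))**2 = (-7/4 + (-52/1/9 + 25/37))**2 = (-7/4 + (-52*9 + 25/37))**2 = (-7/4 + (-468 + 25/37))**2 = (-7/4 - 17291/37)**2 = (-69423/148)**2 = 4819552929/21904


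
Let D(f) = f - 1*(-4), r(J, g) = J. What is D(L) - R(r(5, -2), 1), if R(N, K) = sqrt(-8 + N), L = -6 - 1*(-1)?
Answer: -1 - I*sqrt(3) ≈ -1.0 - 1.732*I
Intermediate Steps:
L = -5 (L = -6 + 1 = -5)
D(f) = 4 + f (D(f) = f + 4 = 4 + f)
D(L) - R(r(5, -2), 1) = (4 - 5) - sqrt(-8 + 5) = -1 - sqrt(-3) = -1 - I*sqrt(3)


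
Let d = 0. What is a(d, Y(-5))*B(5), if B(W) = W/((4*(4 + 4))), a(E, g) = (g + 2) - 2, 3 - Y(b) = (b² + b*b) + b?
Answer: -105/16 ≈ -6.5625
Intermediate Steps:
Y(b) = 3 - b - 2*b² (Y(b) = 3 - ((b² + b*b) + b) = 3 - ((b² + b²) + b) = 3 - (2*b² + b) = 3 - (b + 2*b²) = 3 + (-b - 2*b²) = 3 - b - 2*b²)
a(E, g) = g (a(E, g) = (2 + g) - 2 = g)
B(W) = W/32 (B(W) = W/((4*8)) = W/32)
a(d, Y(-5))*B(5) = (3 - 1*(-5) - 2*(-5)²)*((1/32)*5) = (3 + 5 - 2*25)*(5/32) = (3 + 5 - 50)*(5/32) = -42*5/32 = -105/16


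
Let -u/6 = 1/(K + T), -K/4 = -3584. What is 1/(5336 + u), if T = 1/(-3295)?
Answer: 47237119/252057247214 ≈ 0.00018741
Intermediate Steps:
K = 14336 (K = -4*(-3584) = 14336)
T = -1/3295 ≈ -0.00030349
u = -19770/47237119 (u = -6/(14336 - 1/3295) = -6/47237119/3295 = -6*3295/47237119 = -19770/47237119 ≈ -0.00041853)
1/(5336 + u) = 1/(5336 - 19770/47237119) = 1/(252057247214/47237119) = 47237119/252057247214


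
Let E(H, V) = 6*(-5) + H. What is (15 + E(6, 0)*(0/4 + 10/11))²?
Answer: 5625/121 ≈ 46.488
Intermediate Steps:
E(H, V) = -30 + H
(15 + E(6, 0)*(0/4 + 10/11))² = (15 + (-30 + 6)*(0/4 + 10/11))² = (15 - 24*(0*(¼) + 10*(1/11)))² = (15 - 24*(0 + 10/11))² = (15 - 24*10/11)² = (15 - 240/11)² = (-75/11)² = 5625/121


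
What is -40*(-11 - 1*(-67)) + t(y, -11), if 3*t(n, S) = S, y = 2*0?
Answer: -6731/3 ≈ -2243.7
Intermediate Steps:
y = 0
t(n, S) = S/3
-40*(-11 - 1*(-67)) + t(y, -11) = -40*(-11 - 1*(-67)) + (⅓)*(-11) = -40*(-11 + 67) - 11/3 = -40*56 - 11/3 = -2240 - 11/3 = -6731/3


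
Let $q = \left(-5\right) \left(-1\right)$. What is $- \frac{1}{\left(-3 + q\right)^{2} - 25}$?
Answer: $\frac{1}{21} \approx 0.047619$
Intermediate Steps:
$q = 5$
$- \frac{1}{\left(-3 + q\right)^{2} - 25} = - \frac{1}{\left(-3 + 5\right)^{2} - 25} = - \frac{1}{2^{2} - 25} = - \frac{1}{4 - 25} = - \frac{1}{-21} = \left(-1\right) \left(- \frac{1}{21}\right) = \frac{1}{21}$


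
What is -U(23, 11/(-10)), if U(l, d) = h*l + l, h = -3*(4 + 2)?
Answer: 391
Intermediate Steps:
h = -18 (h = -3*6 = -18)
U(l, d) = -17*l (U(l, d) = -18*l + l = -17*l)
-U(23, 11/(-10)) = -(-17)*23 = -1*(-391) = 391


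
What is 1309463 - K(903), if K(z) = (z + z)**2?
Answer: -1952173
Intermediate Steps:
K(z) = 4*z**2 (K(z) = (2*z)**2 = 4*z**2)
1309463 - K(903) = 1309463 - 4*903**2 = 1309463 - 4*815409 = 1309463 - 1*3261636 = 1309463 - 3261636 = -1952173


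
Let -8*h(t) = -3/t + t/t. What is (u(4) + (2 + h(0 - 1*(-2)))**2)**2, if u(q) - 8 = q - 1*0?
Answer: 17313921/65536 ≈ 264.19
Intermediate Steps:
u(q) = 8 + q (u(q) = 8 + (q - 1*0) = 8 + (q + 0) = 8 + q)
h(t) = -1/8 + 3/(8*t) (h(t) = -(-3/t + t/t)/8 = -(-3/t + 1)/8 = -(1 - 3/t)/8 = -1/8 + 3/(8*t))
(u(4) + (2 + h(0 - 1*(-2)))**2)**2 = ((8 + 4) + (2 + (3 - (0 - 1*(-2)))/(8*(0 - 1*(-2))))**2)**2 = (12 + (2 + (3 - (0 + 2))/(8*(0 + 2)))**2)**2 = (12 + (2 + (1/8)*(3 - 1*2)/2)**2)**2 = (12 + (2 + (1/8)*(1/2)*(3 - 2))**2)**2 = (12 + (2 + (1/8)*(1/2)*1)**2)**2 = (12 + (2 + 1/16)**2)**2 = (12 + (33/16)**2)**2 = (12 + 1089/256)**2 = (4161/256)**2 = 17313921/65536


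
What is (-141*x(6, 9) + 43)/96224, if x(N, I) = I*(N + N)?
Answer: -15185/96224 ≈ -0.15781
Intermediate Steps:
x(N, I) = 2*I*N (x(N, I) = I*(2*N) = 2*I*N)
(-141*x(6, 9) + 43)/96224 = (-282*9*6 + 43)/96224 = (-141*108 + 43)*(1/96224) = (-15228 + 43)*(1/96224) = -15185*1/96224 = -15185/96224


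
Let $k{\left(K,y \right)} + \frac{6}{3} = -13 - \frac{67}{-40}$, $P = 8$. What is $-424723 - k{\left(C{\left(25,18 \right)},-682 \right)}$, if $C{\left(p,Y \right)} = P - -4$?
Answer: $- \frac{16988387}{40} \approx -4.2471 \cdot 10^{5}$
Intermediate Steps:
$C{\left(p,Y \right)} = 12$ ($C{\left(p,Y \right)} = 8 - -4 = 8 + 4 = 12$)
$k{\left(K,y \right)} = - \frac{533}{40}$ ($k{\left(K,y \right)} = -2 - \left(13 + \frac{67}{-40}\right) = -2 - \frac{453}{40} = - \frac{533}{40}$)
$-424723 - k{\left(C{\left(25,18 \right)},-682 \right)} = -424723 - - \frac{533}{40} = -424723 + \frac{533}{40} = - \frac{16988387}{40}$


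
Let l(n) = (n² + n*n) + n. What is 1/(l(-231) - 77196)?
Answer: 1/29295 ≈ 3.4136e-5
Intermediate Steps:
l(n) = n + 2*n² (l(n) = (n² + n²) + n = 2*n² + n = n + 2*n²)
1/(l(-231) - 77196) = 1/(-231*(1 + 2*(-231)) - 77196) = 1/(-231*(1 - 462) - 77196) = 1/(-231*(-461) - 77196) = 1/(106491 - 77196) = 1/29295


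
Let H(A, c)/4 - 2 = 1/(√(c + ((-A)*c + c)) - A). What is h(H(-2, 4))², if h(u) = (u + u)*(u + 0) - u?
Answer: 1623076/81 ≈ 20038.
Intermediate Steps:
H(A, c) = 8 + 4/(√(2*c - A*c) - A) (H(A, c) = 8 + 4/(√(c + ((-A)*c + c)) - A) = 8 + 4/(√(c + (-A*c + c)) - A) = 8 + 4/(√(c + (c - A*c)) - A) = 8 + 4/(√(2*c - A*c) - A))
h(u) = -u + 2*u² (h(u) = (2*u)*u - u = 2*u² - u = -u + 2*u²)
h(H(-2, 4))² = ((4*(-1 - 2*2*√(2 - 1*(-2)) + 2*(-2))/(-2 - √(4*(2 - 1*(-2)))))*(-1 + 2*(4*(-1 - 2*2*√(2 - 1*(-2)) + 2*(-2))/(-2 - √(4*(2 - 1*(-2)))))))² = ((4*(-1 - 2*2*√(2 + 2) - 4)/(-2 - √(4*(2 + 2))))*(-1 + 2*(4*(-1 - 2*2*√(2 + 2) - 4)/(-2 - √(4*(2 + 2))))))² = ((4*(-1 - 2*√(4*4) - 4)/(-2 - √(4*4)))*(-1 + 2*(4*(-1 - 2*√(4*4) - 4)/(-2 - √(4*4)))))² = ((4*(-1 - 2*√16 - 4)/(-2 - √16))*(-1 + 2*(4*(-1 - 2*√16 - 4)/(-2 - √16))))² = ((4*(-1 - 2*4 - 4)/(-2 - 1*4))*(-1 + 2*(4*(-1 - 2*4 - 4)/(-2 - 1*4))))² = ((4*(-1 - 8 - 4)/(-2 - 4))*(-1 + 2*(4*(-1 - 8 - 4)/(-2 - 4))))² = ((4*(-13)/(-6))*(-1 + 2*(4*(-13)/(-6))))² = ((4*(-⅙)*(-13))*(-1 + 2*(4*(-⅙)*(-13))))² = (26*(-1 + 2*(26/3))/3)² = (26*(-1 + 52/3)/3)² = ((26/3)*(49/3))² = (1274/9)² = 1623076/81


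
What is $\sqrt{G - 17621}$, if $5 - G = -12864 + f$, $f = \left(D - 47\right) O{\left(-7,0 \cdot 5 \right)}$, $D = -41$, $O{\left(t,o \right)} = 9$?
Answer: $6 i \sqrt{110} \approx 62.929 i$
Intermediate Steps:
$f = -792$ ($f = \left(-41 - 47\right) 9 = \left(-88\right) 9 = -792$)
$G = 13661$ ($G = 5 - \left(-12864 - 792\right) = 5 - -13656 = 5 + 13656 = 13661$)
$\sqrt{G - 17621} = \sqrt{13661 - 17621} = \sqrt{-3960} = 6 i \sqrt{110}$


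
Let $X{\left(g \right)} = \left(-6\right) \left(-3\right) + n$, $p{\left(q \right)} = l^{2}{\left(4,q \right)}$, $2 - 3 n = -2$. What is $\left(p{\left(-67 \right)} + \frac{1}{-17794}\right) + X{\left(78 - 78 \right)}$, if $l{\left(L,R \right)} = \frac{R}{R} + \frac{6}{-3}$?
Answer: $\frac{1085431}{53382} \approx 20.333$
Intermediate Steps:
$n = \frac{4}{3}$ ($n = \frac{2}{3} - - \frac{2}{3} = \frac{2}{3} + \frac{2}{3} = \frac{4}{3} \approx 1.3333$)
$l{\left(L,R \right)} = -1$ ($l{\left(L,R \right)} = 1 + 6 \left(- \frac{1}{3}\right) = 1 - 2 = -1$)
$p{\left(q \right)} = 1$ ($p{\left(q \right)} = \left(-1\right)^{2} = 1$)
$X{\left(g \right)} = \frac{58}{3}$ ($X{\left(g \right)} = \left(-6\right) \left(-3\right) + \frac{4}{3} = 18 + \frac{4}{3} = \frac{58}{3}$)
$\left(p{\left(-67 \right)} + \frac{1}{-17794}\right) + X{\left(78 - 78 \right)} = \left(1 + \frac{1}{-17794}\right) + \frac{58}{3} = \left(1 - \frac{1}{17794}\right) + \frac{58}{3} = \frac{17793}{17794} + \frac{58}{3} = \frac{1085431}{53382}$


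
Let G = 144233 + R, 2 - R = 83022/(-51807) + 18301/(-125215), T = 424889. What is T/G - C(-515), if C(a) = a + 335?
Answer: 57058697757174035/311888578871104 ≈ 182.95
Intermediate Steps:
R = 8105915549/2162337835 (R = 2 - (83022/(-51807) + 18301/(-125215)) = 2 - (83022*(-1/51807) + 18301*(-1/125215)) = 2 - (-27674/17269 - 18301/125215) = 2 - 1*(-3781239879/2162337835) = 2 + 3781239879/2162337835 = 8105915549/2162337835 ≈ 3.7487)
G = 311888578871104/2162337835 (G = 144233 + 8105915549/2162337835 = 311888578871104/2162337835 ≈ 1.4424e+5)
C(a) = 335 + a
T/G - C(-515) = 424889/(311888578871104/2162337835) - (335 - 515) = 424889*(2162337835/311888578871104) - 1*(-180) = 918753560375315/311888578871104 + 180 = 57058697757174035/311888578871104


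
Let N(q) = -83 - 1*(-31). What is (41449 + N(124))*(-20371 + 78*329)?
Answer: 219031527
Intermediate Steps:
N(q) = -52 (N(q) = -83 + 31 = -52)
(41449 + N(124))*(-20371 + 78*329) = (41449 - 52)*(-20371 + 78*329) = 41397*(-20371 + 25662) = 41397*5291 = 219031527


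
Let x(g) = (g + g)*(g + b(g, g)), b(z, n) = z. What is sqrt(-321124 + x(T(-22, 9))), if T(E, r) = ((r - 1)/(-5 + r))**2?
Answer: 2*I*sqrt(80265) ≈ 566.62*I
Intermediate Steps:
T(E, r) = (-1 + r)**2/(-5 + r)**2 (T(E, r) = ((-1 + r)/(-5 + r))**2 = (-1 + r)**2/(-5 + r)**2)
x(g) = 4*g**2 (x(g) = (g + g)*(g + g) = (2*g)*(2*g) = 4*g**2)
sqrt(-321124 + x(T(-22, 9))) = sqrt(-321124 + 4*((-1 + 9)**2/(-5 + 9)**2)**2) = sqrt(-321124 + 4*(8**2/4**2)**2) = sqrt(-321124 + 4*(64*(1/16))**2) = sqrt(-321124 + 4*4**2) = sqrt(-321124 + 4*16) = sqrt(-321124 + 64) = sqrt(-321060) = 2*I*sqrt(80265)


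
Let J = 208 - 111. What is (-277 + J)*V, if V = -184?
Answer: 33120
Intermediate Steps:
J = 97
(-277 + J)*V = (-277 + 97)*(-184) = -180*(-184) = 33120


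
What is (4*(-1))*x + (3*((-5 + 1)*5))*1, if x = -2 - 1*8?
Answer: -20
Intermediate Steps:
x = -10 (x = -2 - 8 = -10)
(4*(-1))*x + (3*((-5 + 1)*5))*1 = (4*(-1))*(-10) + (3*((-5 + 1)*5))*1 = -4*(-10) + (3*(-4*5))*1 = 40 + (3*(-20))*1 = 40 - 60*1 = 40 - 60 = -20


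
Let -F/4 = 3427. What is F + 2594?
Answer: -11114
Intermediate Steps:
F = -13708 (F = -4*3427 = -13708)
F + 2594 = -13708 + 2594 = -11114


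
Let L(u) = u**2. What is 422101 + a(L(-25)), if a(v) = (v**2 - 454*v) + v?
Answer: 529601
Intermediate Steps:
a(v) = v**2 - 453*v
422101 + a(L(-25)) = 422101 + (-25)**2*(-453 + (-25)**2) = 422101 + 625*(-453 + 625) = 422101 + 625*172 = 422101 + 107500 = 529601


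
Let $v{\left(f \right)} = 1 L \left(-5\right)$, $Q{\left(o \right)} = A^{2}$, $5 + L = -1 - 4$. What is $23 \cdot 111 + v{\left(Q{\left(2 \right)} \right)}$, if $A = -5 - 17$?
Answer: $2603$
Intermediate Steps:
$L = -10$ ($L = -5 - 5 = -10$)
$A = -22$ ($A = -5 - 17 = -22$)
$Q{\left(o \right)} = 484$ ($Q{\left(o \right)} = \left(-22\right)^{2} = 484$)
$v{\left(f \right)} = 50$ ($v{\left(f \right)} = 1 \left(-10\right) \left(-5\right) = \left(-10\right) \left(-5\right) = 50$)
$23 \cdot 111 + v{\left(Q{\left(2 \right)} \right)} = 23 \cdot 111 + 50 = 2553 + 50 = 2603$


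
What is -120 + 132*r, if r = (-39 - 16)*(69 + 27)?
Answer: -697080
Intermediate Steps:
r = -5280 (r = -55*96 = -5280)
-120 + 132*r = -120 + 132*(-5280) = -120 - 696960 = -697080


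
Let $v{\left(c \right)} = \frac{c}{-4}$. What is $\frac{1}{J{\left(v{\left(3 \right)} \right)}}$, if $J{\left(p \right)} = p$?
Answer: $- \frac{4}{3} \approx -1.3333$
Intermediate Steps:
$v{\left(c \right)} = - \frac{c}{4}$ ($v{\left(c \right)} = c \left(- \frac{1}{4}\right) = - \frac{c}{4}$)
$\frac{1}{J{\left(v{\left(3 \right)} \right)}} = \frac{1}{\left(- \frac{1}{4}\right) 3} = \frac{1}{- \frac{3}{4}} = - \frac{4}{3}$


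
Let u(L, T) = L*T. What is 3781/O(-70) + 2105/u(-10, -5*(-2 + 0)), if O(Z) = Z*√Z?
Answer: -421/20 + 3781*I*√70/4900 ≈ -21.05 + 6.4559*I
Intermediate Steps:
O(Z) = Z^(3/2)
3781/O(-70) + 2105/u(-10, -5*(-2 + 0)) = 3781/((-70)^(3/2)) + 2105/((-(-50)*(-2 + 0))) = 3781/((-70*I*√70)) + 2105/((-(-50)*(-2))) = 3781*(I*√70/4900) + 2105/((-10*10)) = 3781*I*√70/4900 + 2105/(-100) = 3781*I*√70/4900 + 2105*(-1/100) = 3781*I*√70/4900 - 421/20 = -421/20 + 3781*I*√70/4900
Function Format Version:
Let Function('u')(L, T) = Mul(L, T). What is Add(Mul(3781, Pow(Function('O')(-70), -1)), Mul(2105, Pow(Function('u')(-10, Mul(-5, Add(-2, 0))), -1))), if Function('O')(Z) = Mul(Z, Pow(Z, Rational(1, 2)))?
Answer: Add(Rational(-421, 20), Mul(Rational(3781, 4900), I, Pow(70, Rational(1, 2)))) ≈ Add(-21.050, Mul(6.4559, I))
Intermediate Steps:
Function('O')(Z) = Pow(Z, Rational(3, 2))
Add(Mul(3781, Pow(Function('O')(-70), -1)), Mul(2105, Pow(Function('u')(-10, Mul(-5, Add(-2, 0))), -1))) = Add(Mul(3781, Pow(Pow(-70, Rational(3, 2)), -1)), Mul(2105, Pow(Mul(-10, Mul(-5, Add(-2, 0))), -1))) = Add(Mul(3781, Pow(Mul(-70, I, Pow(70, Rational(1, 2))), -1)), Mul(2105, Pow(Mul(-10, Mul(-5, -2)), -1))) = Add(Mul(3781, Mul(Rational(1, 4900), I, Pow(70, Rational(1, 2)))), Mul(2105, Pow(Mul(-10, 10), -1))) = Add(Mul(Rational(3781, 4900), I, Pow(70, Rational(1, 2))), Mul(2105, Pow(-100, -1))) = Add(Mul(Rational(3781, 4900), I, Pow(70, Rational(1, 2))), Mul(2105, Rational(-1, 100))) = Add(Mul(Rational(3781, 4900), I, Pow(70, Rational(1, 2))), Rational(-421, 20)) = Add(Rational(-421, 20), Mul(Rational(3781, 4900), I, Pow(70, Rational(1, 2))))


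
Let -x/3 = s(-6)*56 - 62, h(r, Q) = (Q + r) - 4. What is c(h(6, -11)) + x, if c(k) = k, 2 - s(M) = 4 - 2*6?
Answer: -1503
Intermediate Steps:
s(M) = 10 (s(M) = 2 - (4 - 2*6) = 2 - (4 - 12) = 2 - 1*(-8) = 2 + 8 = 10)
h(r, Q) = -4 + Q + r
x = -1494 (x = -3*(10*56 - 62) = -3*(560 - 62) = -3*498 = -1494)
c(h(6, -11)) + x = (-4 - 11 + 6) - 1494 = -9 - 1494 = -1503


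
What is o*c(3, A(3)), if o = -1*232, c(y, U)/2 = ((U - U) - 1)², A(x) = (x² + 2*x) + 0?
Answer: -464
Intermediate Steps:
A(x) = x² + 2*x
c(y, U) = 2 (c(y, U) = 2*((U - U) - 1)² = 2*(0 - 1)² = 2*(-1)² = 2*1 = 2)
o = -232
o*c(3, A(3)) = -232*2 = -464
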